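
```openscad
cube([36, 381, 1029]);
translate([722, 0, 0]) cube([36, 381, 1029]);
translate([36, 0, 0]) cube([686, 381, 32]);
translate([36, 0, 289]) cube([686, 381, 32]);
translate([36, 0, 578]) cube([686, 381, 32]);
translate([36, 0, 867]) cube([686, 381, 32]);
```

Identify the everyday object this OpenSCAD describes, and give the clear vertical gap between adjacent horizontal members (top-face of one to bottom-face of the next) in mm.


A bookshelf. The clear shelf gap is 257 mm.

Two tall side panels with 4 horizontal boards between them — a bookshelf. The first two shelf undersides are at z = 0 and z = 289; with shelf thickness 32, the clear gap is 289 − 0 − 32 = 257 mm.


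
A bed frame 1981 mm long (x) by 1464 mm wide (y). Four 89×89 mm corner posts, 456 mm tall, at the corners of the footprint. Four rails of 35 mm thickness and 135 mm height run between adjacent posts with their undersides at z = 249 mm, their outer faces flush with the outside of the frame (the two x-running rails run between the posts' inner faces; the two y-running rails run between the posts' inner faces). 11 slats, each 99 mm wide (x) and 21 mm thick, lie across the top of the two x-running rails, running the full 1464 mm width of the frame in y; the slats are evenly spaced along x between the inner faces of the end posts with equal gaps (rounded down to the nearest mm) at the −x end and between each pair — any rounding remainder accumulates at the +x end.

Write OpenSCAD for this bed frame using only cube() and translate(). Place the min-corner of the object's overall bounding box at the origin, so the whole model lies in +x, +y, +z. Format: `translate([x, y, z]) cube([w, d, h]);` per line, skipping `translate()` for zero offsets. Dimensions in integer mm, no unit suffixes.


// slat z = rail_z + rail_h = 249 + 135 = 384
// slat gap = ⌊(1803 − 11·99) / 12⌋ = 59
cube([89, 89, 456]);
translate([0, 1375, 0]) cube([89, 89, 456]);
translate([1892, 0, 0]) cube([89, 89, 456]);
translate([1892, 1375, 0]) cube([89, 89, 456]);
translate([89, 0, 249]) cube([1803, 35, 135]);
translate([89, 1429, 249]) cube([1803, 35, 135]);
translate([0, 89, 249]) cube([35, 1286, 135]);
translate([1946, 89, 249]) cube([35, 1286, 135]);
translate([148, 0, 384]) cube([99, 1464, 21]);
translate([306, 0, 384]) cube([99, 1464, 21]);
translate([464, 0, 384]) cube([99, 1464, 21]);
translate([622, 0, 384]) cube([99, 1464, 21]);
translate([780, 0, 384]) cube([99, 1464, 21]);
translate([938, 0, 384]) cube([99, 1464, 21]);
translate([1096, 0, 384]) cube([99, 1464, 21]);
translate([1254, 0, 384]) cube([99, 1464, 21]);
translate([1412, 0, 384]) cube([99, 1464, 21]);
translate([1570, 0, 384]) cube([99, 1464, 21]);
translate([1728, 0, 384]) cube([99, 1464, 21]);


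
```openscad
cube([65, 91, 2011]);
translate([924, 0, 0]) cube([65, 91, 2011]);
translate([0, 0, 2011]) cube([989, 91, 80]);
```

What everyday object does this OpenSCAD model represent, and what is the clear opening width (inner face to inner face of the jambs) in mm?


A door frame. The clear opening width is 859 mm.

Two 2011 mm tall posts with a header on top — a door frame. The left jamb is 65 mm wide at x = 0; the right jamb starts at x = 924. The clear opening is 924 − 65 = 859 mm.


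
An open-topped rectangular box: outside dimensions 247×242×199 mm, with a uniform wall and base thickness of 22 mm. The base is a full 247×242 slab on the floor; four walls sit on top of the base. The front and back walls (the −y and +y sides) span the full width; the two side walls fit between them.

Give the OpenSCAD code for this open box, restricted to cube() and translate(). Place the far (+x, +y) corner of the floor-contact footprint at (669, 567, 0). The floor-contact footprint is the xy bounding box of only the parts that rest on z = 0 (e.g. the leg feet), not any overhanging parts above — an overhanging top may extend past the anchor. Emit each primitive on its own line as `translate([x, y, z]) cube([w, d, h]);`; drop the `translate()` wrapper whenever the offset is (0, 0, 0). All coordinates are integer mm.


translate([422, 325, 0]) cube([247, 242, 22]);
translate([422, 325, 22]) cube([247, 22, 177]);
translate([422, 545, 22]) cube([247, 22, 177]);
translate([422, 347, 22]) cube([22, 198, 177]);
translate([647, 347, 22]) cube([22, 198, 177]);


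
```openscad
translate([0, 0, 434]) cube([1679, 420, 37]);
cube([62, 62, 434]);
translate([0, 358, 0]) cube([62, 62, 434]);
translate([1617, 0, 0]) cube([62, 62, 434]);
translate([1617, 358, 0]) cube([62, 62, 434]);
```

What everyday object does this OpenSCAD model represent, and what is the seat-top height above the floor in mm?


A bench. The seat-top height is 471 mm.

A long slab on four corner posts — a bench. The slab sits at z = 434 with thickness 37, so the top is 434 + 37 = 471 mm.


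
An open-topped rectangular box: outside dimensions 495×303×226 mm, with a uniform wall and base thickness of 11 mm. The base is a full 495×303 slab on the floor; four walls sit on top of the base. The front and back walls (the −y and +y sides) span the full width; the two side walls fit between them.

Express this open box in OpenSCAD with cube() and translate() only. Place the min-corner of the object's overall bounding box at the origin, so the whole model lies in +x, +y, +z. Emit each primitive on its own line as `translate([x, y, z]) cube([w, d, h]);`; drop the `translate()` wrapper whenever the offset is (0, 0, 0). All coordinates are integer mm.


cube([495, 303, 11]);
translate([0, 0, 11]) cube([495, 11, 215]);
translate([0, 292, 11]) cube([495, 11, 215]);
translate([0, 11, 11]) cube([11, 281, 215]);
translate([484, 11, 11]) cube([11, 281, 215]);


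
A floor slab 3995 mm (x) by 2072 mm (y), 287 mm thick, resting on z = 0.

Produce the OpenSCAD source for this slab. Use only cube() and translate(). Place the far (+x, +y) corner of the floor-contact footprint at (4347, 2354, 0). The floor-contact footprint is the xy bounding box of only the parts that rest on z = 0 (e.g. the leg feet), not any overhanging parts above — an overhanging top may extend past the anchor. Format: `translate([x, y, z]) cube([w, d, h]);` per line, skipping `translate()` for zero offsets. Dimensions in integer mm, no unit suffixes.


translate([352, 282, 0]) cube([3995, 2072, 287]);


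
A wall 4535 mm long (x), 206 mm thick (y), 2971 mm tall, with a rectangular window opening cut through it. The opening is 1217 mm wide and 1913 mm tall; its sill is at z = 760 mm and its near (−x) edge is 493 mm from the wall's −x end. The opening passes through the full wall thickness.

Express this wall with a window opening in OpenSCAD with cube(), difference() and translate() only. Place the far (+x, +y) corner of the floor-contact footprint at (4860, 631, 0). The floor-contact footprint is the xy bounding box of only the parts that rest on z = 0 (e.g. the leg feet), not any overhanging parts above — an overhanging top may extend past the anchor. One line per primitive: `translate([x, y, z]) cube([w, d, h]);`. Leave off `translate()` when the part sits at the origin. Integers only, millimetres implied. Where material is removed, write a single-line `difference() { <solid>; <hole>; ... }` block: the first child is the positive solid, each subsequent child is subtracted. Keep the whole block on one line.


difference() { translate([325, 425, 0]) cube([4535, 206, 2971]); translate([818, 425, 760]) cube([1217, 206, 1913]); }


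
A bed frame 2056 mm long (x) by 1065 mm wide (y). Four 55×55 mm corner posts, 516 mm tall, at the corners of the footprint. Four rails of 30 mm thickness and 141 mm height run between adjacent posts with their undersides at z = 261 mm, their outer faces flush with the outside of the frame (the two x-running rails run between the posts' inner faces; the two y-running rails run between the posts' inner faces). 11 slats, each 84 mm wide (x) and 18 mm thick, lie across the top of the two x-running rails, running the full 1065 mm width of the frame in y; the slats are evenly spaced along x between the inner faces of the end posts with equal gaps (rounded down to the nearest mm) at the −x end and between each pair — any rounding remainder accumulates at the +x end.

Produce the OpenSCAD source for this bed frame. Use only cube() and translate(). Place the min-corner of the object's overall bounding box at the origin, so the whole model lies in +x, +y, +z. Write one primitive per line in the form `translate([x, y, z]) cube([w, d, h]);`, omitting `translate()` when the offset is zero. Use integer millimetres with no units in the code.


cube([55, 55, 516]);
translate([0, 1010, 0]) cube([55, 55, 516]);
translate([2001, 0, 0]) cube([55, 55, 516]);
translate([2001, 1010, 0]) cube([55, 55, 516]);
translate([55, 0, 261]) cube([1946, 30, 141]);
translate([55, 1035, 261]) cube([1946, 30, 141]);
translate([0, 55, 261]) cube([30, 955, 141]);
translate([2026, 55, 261]) cube([30, 955, 141]);
translate([140, 0, 402]) cube([84, 1065, 18]);
translate([309, 0, 402]) cube([84, 1065, 18]);
translate([478, 0, 402]) cube([84, 1065, 18]);
translate([647, 0, 402]) cube([84, 1065, 18]);
translate([816, 0, 402]) cube([84, 1065, 18]);
translate([985, 0, 402]) cube([84, 1065, 18]);
translate([1154, 0, 402]) cube([84, 1065, 18]);
translate([1323, 0, 402]) cube([84, 1065, 18]);
translate([1492, 0, 402]) cube([84, 1065, 18]);
translate([1661, 0, 402]) cube([84, 1065, 18]);
translate([1830, 0, 402]) cube([84, 1065, 18]);


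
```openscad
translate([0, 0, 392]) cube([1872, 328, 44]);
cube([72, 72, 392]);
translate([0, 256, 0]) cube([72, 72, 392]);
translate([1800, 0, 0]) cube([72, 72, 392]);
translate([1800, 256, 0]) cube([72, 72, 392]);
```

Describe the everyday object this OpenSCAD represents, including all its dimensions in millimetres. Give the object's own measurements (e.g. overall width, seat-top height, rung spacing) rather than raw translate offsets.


A long wooden bench with a 1872 mm (x) × 328 mm (y) seat, 44 mm thick, its top surface 436 mm above the floor. Four 72 mm square legs at the seat corners, flush with the edges, run from z = 0 to the seat underside.


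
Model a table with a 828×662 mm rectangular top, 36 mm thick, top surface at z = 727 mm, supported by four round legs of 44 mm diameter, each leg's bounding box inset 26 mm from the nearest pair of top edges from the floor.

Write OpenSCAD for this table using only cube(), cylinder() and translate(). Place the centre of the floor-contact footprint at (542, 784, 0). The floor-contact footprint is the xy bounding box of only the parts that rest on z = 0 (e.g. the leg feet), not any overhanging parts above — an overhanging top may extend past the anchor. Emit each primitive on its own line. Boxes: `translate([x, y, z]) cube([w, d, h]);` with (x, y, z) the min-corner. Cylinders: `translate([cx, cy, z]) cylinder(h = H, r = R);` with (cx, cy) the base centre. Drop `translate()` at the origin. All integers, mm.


// leg_h = 727 - 36 = 691
translate([128, 453, 691]) cube([828, 662, 36]);
translate([176, 501, 0]) cylinder(h = 691, r = 22);
translate([908, 501, 0]) cylinder(h = 691, r = 22);
translate([176, 1067, 0]) cylinder(h = 691, r = 22);
translate([908, 1067, 0]) cylinder(h = 691, r = 22);


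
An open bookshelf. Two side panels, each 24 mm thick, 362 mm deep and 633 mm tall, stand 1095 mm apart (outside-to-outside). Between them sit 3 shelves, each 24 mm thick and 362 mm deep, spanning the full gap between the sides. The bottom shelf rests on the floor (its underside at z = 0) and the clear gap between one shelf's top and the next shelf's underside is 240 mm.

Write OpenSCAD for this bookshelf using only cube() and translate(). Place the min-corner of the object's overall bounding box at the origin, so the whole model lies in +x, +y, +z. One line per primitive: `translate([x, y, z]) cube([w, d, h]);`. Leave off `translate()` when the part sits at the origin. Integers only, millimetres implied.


cube([24, 362, 633]);
translate([1071, 0, 0]) cube([24, 362, 633]);
translate([24, 0, 0]) cube([1047, 362, 24]);
translate([24, 0, 264]) cube([1047, 362, 24]);
translate([24, 0, 528]) cube([1047, 362, 24]);


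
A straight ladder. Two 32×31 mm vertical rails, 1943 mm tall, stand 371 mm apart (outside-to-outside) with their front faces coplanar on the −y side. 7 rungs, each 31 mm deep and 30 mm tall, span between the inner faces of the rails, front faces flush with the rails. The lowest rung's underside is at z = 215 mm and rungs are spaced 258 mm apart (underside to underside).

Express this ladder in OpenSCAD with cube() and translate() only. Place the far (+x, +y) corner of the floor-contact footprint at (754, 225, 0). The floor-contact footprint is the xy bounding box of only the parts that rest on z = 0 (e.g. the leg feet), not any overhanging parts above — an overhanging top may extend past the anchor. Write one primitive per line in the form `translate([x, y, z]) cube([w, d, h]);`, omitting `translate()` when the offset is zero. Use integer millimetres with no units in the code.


// rung span = 371 - 2*32 = 307
// rung[k] z = 215 + k*258
translate([383, 194, 0]) cube([32, 31, 1943]);
translate([722, 194, 0]) cube([32, 31, 1943]);
translate([415, 194, 215]) cube([307, 31, 30]);
translate([415, 194, 473]) cube([307, 31, 30]);
translate([415, 194, 731]) cube([307, 31, 30]);
translate([415, 194, 989]) cube([307, 31, 30]);
translate([415, 194, 1247]) cube([307, 31, 30]);
translate([415, 194, 1505]) cube([307, 31, 30]);
translate([415, 194, 1763]) cube([307, 31, 30]);


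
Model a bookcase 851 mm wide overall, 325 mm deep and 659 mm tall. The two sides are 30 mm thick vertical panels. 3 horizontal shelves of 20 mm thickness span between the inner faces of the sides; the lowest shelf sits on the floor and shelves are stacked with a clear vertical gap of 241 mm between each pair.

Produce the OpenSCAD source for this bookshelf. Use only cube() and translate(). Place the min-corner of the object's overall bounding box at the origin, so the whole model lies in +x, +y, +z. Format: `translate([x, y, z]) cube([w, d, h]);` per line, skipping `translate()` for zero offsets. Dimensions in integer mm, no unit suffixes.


cube([30, 325, 659]);
translate([821, 0, 0]) cube([30, 325, 659]);
translate([30, 0, 0]) cube([791, 325, 20]);
translate([30, 0, 261]) cube([791, 325, 20]);
translate([30, 0, 522]) cube([791, 325, 20]);


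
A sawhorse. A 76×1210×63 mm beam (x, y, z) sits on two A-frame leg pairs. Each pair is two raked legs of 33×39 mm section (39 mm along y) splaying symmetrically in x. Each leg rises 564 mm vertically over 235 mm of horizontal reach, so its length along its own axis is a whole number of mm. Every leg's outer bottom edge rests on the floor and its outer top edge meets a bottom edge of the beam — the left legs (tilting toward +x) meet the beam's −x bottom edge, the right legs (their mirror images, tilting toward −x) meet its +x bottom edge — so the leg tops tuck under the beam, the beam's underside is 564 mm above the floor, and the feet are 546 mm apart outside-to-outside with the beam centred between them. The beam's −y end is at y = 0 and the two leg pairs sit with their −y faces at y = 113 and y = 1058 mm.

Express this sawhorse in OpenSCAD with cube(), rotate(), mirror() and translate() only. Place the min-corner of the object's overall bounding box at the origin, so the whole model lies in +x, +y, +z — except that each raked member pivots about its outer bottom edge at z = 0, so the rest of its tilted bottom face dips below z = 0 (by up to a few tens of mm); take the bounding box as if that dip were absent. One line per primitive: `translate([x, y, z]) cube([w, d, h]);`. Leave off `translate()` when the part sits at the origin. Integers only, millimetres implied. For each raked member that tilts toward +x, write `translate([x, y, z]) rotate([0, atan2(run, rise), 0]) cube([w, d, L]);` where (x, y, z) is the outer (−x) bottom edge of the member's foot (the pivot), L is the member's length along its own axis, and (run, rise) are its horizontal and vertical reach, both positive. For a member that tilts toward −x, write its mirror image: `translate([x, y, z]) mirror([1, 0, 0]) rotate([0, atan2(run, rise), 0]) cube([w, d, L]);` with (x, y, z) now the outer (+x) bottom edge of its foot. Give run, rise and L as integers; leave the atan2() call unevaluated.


translate([235, 0, 564]) cube([76, 1210, 63]);
translate([0, 113, 0]) rotate([0, atan2(235, 564), 0]) cube([33, 39, 611]);
translate([546, 113, 0]) mirror([1, 0, 0]) rotate([0, atan2(235, 564), 0]) cube([33, 39, 611]);
translate([0, 1058, 0]) rotate([0, atan2(235, 564), 0]) cube([33, 39, 611]);
translate([546, 1058, 0]) mirror([1, 0, 0]) rotate([0, atan2(235, 564), 0]) cube([33, 39, 611]);


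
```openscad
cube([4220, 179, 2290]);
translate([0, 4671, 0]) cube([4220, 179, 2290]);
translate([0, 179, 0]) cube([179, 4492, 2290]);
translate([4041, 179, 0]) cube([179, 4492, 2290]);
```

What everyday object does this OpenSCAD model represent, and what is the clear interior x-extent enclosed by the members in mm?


A house (or room) frame. The interior width is 3862 mm.

Four 2290 mm walls enclosing a rectangle with no floor or roof — a room or house frame. Outside width is 4220 mm and wall thickness is 179 mm, so the interior width is 4220 − 2 × 179 = 3862 mm.


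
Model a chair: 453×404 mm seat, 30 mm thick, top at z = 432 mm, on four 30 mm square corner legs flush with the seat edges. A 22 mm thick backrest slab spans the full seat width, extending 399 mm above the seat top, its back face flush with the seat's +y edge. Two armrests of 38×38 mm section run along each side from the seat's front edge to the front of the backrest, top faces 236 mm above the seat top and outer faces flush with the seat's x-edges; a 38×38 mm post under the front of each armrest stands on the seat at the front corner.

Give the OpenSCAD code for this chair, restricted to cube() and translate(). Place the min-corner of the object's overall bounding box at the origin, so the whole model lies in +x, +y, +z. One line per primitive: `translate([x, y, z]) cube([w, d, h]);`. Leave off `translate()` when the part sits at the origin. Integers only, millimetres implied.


translate([0, 0, 402]) cube([453, 404, 30]);
cube([30, 30, 402]);
translate([423, 0, 0]) cube([30, 30, 402]);
translate([0, 374, 0]) cube([30, 30, 402]);
translate([423, 374, 0]) cube([30, 30, 402]);
translate([0, 382, 432]) cube([453, 22, 399]);
translate([0, 0, 630]) cube([38, 382, 38]);
translate([415, 0, 630]) cube([38, 382, 38]);
translate([0, 0, 432]) cube([38, 38, 198]);
translate([415, 0, 432]) cube([38, 38, 198]);


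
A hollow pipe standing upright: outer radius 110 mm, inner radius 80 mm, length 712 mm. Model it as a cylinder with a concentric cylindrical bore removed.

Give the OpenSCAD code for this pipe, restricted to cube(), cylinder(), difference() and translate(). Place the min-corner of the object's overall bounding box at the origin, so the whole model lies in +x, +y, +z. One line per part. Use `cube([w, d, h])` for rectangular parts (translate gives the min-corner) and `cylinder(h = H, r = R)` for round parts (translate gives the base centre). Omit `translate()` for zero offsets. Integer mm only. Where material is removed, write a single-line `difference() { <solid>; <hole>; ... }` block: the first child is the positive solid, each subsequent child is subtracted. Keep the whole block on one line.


difference() { translate([110, 110, 0]) cylinder(h = 712, r = 110); translate([110, 110, 0]) cylinder(h = 712, r = 80); }


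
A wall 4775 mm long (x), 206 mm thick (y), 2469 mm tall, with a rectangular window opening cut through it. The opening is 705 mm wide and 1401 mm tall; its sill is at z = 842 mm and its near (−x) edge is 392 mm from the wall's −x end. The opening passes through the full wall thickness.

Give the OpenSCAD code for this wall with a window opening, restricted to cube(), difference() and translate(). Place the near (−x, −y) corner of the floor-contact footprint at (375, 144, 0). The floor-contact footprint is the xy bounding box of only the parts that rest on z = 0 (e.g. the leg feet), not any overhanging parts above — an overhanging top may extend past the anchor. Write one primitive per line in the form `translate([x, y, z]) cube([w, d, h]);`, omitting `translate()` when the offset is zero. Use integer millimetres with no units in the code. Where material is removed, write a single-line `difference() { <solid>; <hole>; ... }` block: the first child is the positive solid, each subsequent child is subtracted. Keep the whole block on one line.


difference() { translate([375, 144, 0]) cube([4775, 206, 2469]); translate([767, 144, 842]) cube([705, 206, 1401]); }


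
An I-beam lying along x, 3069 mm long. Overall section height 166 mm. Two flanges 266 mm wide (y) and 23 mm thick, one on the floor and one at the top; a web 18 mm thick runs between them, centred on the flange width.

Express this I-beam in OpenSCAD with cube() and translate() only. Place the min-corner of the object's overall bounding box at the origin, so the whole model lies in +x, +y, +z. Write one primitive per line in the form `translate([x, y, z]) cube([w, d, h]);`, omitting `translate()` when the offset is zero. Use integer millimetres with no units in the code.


cube([3069, 266, 23]);
translate([0, 124, 23]) cube([3069, 18, 120]);
translate([0, 0, 143]) cube([3069, 266, 23]);


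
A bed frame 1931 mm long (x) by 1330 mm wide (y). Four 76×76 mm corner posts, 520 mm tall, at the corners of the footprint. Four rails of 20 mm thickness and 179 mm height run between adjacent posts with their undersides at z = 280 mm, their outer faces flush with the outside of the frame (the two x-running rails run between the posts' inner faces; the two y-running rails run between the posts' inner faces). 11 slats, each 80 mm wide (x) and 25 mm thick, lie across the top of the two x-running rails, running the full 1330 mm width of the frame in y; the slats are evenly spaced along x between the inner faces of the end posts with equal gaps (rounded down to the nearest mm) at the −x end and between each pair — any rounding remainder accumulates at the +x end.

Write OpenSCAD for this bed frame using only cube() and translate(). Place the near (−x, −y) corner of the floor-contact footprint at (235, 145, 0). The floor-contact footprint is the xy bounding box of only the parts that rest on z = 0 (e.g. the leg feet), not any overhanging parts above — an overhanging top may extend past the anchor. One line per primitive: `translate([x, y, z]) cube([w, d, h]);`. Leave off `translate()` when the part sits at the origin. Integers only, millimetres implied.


// slat z = rail_z + rail_h = 280 + 179 = 459
// slat gap = ⌊(1779 − 11·80) / 12⌋ = 74
translate([235, 145, 0]) cube([76, 76, 520]);
translate([235, 1399, 0]) cube([76, 76, 520]);
translate([2090, 145, 0]) cube([76, 76, 520]);
translate([2090, 1399, 0]) cube([76, 76, 520]);
translate([311, 145, 280]) cube([1779, 20, 179]);
translate([311, 1455, 280]) cube([1779, 20, 179]);
translate([235, 221, 280]) cube([20, 1178, 179]);
translate([2146, 221, 280]) cube([20, 1178, 179]);
translate([385, 145, 459]) cube([80, 1330, 25]);
translate([539, 145, 459]) cube([80, 1330, 25]);
translate([693, 145, 459]) cube([80, 1330, 25]);
translate([847, 145, 459]) cube([80, 1330, 25]);
translate([1001, 145, 459]) cube([80, 1330, 25]);
translate([1155, 145, 459]) cube([80, 1330, 25]);
translate([1309, 145, 459]) cube([80, 1330, 25]);
translate([1463, 145, 459]) cube([80, 1330, 25]);
translate([1617, 145, 459]) cube([80, 1330, 25]);
translate([1771, 145, 459]) cube([80, 1330, 25]);
translate([1925, 145, 459]) cube([80, 1330, 25]);


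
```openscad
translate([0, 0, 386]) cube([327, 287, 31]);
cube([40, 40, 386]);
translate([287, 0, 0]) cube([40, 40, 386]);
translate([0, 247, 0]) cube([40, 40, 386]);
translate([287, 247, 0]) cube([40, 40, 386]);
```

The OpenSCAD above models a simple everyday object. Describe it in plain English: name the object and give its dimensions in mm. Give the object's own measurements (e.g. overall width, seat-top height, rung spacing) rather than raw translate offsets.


A four-legged stool. The seat is a 327×287×31 mm slab whose top surface is at z = 417 mm; four square legs, each 40×40 mm in cross-section, run from the floor (z = 0) to the underside of the seat, each flush with a corner of the seat.


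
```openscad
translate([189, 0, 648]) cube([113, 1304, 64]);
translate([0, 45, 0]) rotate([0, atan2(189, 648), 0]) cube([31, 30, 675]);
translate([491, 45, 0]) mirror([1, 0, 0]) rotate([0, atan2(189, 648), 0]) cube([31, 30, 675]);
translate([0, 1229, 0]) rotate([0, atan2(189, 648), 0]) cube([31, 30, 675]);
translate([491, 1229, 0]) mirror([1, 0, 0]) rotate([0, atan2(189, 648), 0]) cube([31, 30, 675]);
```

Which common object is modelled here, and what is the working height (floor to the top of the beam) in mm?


A sawhorse. The overall height is 712 mm.

A beam across two mirrored pairs of raked legs — a sawhorse. The beam's underside is at z = 648 (matching the legs' vertical rise in atan2(189, 648)) and the beam is 64 mm tall, so its top is at 648 + 64 = 712 mm. The raked legs top out at the beam's underside, so that is the highest point.


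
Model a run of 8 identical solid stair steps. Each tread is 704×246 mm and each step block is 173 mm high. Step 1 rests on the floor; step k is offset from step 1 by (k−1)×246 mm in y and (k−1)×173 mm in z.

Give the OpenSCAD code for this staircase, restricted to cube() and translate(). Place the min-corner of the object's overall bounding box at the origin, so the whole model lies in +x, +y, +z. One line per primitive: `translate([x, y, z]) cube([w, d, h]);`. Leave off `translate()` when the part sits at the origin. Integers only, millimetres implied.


cube([704, 246, 173]);
translate([0, 246, 173]) cube([704, 246, 173]);
translate([0, 492, 346]) cube([704, 246, 173]);
translate([0, 738, 519]) cube([704, 246, 173]);
translate([0, 984, 692]) cube([704, 246, 173]);
translate([0, 1230, 865]) cube([704, 246, 173]);
translate([0, 1476, 1038]) cube([704, 246, 173]);
translate([0, 1722, 1211]) cube([704, 246, 173]);


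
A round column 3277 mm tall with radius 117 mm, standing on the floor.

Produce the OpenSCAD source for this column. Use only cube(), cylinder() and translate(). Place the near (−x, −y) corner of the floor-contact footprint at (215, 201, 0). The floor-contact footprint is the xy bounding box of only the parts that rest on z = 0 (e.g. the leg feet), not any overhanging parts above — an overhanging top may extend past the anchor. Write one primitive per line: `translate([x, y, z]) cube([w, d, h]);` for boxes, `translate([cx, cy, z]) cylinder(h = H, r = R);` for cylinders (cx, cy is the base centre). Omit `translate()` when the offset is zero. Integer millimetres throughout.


translate([332, 318, 0]) cylinder(h = 3277, r = 117);


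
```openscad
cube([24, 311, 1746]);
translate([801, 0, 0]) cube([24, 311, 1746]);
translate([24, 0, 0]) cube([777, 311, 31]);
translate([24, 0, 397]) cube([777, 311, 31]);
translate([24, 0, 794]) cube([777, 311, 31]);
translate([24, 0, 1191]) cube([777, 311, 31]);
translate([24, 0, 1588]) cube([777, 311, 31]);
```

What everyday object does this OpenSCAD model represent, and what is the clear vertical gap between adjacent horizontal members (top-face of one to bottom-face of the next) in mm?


A bookshelf. The clear shelf gap is 366 mm.

Two tall side panels with 5 horizontal boards between them — a bookshelf. The first two shelf undersides are at z = 0 and z = 397; with shelf thickness 31, the clear gap is 397 − 0 − 31 = 366 mm.


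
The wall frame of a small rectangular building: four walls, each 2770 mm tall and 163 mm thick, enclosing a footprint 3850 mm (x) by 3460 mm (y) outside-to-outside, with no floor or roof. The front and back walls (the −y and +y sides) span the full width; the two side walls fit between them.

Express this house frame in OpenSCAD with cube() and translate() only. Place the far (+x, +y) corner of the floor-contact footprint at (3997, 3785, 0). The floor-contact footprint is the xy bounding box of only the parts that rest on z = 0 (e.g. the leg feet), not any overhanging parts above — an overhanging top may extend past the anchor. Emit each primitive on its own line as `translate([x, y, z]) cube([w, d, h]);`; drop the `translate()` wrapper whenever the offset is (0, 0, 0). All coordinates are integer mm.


translate([147, 325, 0]) cube([3850, 163, 2770]);
translate([147, 3622, 0]) cube([3850, 163, 2770]);
translate([147, 488, 0]) cube([163, 3134, 2770]);
translate([3834, 488, 0]) cube([163, 3134, 2770]);


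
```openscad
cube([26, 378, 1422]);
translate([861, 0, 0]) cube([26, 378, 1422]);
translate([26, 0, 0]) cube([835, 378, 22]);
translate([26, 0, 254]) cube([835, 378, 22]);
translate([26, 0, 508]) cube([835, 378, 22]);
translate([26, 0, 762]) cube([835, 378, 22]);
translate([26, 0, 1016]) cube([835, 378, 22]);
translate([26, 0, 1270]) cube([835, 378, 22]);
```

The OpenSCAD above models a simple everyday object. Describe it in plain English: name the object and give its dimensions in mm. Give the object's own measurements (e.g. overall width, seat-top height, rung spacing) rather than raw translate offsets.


An open bookshelf. Two side panels, each 26 mm thick, 378 mm deep and 1422 mm tall, stand 887 mm apart (outside-to-outside). Between them sit 6 shelves, each 22 mm thick and 378 mm deep, spanning the full gap between the sides. The bottom shelf rests on the floor (its underside at z = 0) and the clear gap between one shelf's top and the next shelf's underside is 232 mm.


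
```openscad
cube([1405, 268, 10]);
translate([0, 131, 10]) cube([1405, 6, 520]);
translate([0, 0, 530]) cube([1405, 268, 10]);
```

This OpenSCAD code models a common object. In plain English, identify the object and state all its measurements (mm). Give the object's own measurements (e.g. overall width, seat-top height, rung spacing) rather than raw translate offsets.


An I-beam lying along x, 1405 mm long. Overall section height 540 mm. Two flanges 268 mm wide (y) and 10 mm thick, one on the floor and one at the top; a web 6 mm thick runs between them, centred on the flange width.


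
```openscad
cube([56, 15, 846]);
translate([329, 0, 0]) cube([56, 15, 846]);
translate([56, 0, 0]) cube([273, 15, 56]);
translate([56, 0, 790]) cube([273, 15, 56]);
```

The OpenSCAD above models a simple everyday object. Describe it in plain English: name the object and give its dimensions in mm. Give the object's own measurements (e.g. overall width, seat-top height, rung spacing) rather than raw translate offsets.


A rectangular picture frame lying in the x–z plane (depth along y). The opening is 273 mm wide (x) by 734 mm tall (z), surrounded by a border 56 mm wide on all four sides. The frame is 15 mm deep and is made of two full-height vertical stiles with two horizontal rails fitted between them.


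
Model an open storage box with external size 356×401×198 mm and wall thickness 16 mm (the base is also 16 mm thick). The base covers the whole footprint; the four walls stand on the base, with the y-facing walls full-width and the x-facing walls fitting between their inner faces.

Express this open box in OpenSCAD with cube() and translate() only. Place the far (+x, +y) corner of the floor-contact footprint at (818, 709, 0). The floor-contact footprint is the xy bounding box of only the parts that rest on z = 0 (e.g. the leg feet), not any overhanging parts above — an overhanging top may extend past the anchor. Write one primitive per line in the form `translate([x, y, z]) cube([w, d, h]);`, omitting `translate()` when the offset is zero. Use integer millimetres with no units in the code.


translate([462, 308, 0]) cube([356, 401, 16]);
translate([462, 308, 16]) cube([356, 16, 182]);
translate([462, 693, 16]) cube([356, 16, 182]);
translate([462, 324, 16]) cube([16, 369, 182]);
translate([802, 324, 16]) cube([16, 369, 182]);


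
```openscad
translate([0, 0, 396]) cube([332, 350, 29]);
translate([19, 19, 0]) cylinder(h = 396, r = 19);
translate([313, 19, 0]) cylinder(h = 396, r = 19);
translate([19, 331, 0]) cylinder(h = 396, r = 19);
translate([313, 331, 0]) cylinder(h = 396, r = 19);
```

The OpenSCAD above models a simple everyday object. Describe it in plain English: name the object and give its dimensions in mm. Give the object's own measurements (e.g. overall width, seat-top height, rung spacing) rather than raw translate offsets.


A simple wooden stool: a rectangular seat 332 mm (x) by 350 mm (y), 29 mm thick, top face at z = 425 mm, on four round legs, each 38 mm in diameter. The legs rest on z = 0, each leg's axis is inset half a diameter from the nearest pair of seat edges (so the leg's bounding box is flush with the corner).


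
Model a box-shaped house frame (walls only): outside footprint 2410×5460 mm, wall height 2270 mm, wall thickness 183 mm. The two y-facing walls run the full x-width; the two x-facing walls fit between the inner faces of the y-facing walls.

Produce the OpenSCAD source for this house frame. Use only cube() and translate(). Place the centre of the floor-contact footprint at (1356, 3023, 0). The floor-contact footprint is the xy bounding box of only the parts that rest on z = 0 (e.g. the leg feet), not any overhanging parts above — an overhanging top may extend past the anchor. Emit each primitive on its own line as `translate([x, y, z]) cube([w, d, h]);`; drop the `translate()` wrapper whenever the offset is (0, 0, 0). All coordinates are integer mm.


translate([151, 293, 0]) cube([2410, 183, 2270]);
translate([151, 5570, 0]) cube([2410, 183, 2270]);
translate([151, 476, 0]) cube([183, 5094, 2270]);
translate([2378, 476, 0]) cube([183, 5094, 2270]);


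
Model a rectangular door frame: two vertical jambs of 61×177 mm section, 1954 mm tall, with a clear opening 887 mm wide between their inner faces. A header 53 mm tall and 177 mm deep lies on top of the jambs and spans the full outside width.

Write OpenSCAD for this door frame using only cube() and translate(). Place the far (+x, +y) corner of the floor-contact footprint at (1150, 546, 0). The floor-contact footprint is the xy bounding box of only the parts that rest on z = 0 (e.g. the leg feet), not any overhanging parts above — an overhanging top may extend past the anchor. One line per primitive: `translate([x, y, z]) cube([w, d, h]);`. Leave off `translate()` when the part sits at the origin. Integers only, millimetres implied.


translate([141, 369, 0]) cube([61, 177, 1954]);
translate([1089, 369, 0]) cube([61, 177, 1954]);
translate([141, 369, 1954]) cube([1009, 177, 53]);


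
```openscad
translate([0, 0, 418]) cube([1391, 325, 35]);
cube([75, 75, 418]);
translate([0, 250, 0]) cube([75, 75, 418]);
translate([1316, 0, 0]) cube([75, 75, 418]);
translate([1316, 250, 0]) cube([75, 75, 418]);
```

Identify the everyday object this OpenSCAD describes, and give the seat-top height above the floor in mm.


A bench. The seat-top height is 453 mm.

A long slab on four corner posts — a bench. The slab sits at z = 418 with thickness 35, so the top is 418 + 35 = 453 mm.


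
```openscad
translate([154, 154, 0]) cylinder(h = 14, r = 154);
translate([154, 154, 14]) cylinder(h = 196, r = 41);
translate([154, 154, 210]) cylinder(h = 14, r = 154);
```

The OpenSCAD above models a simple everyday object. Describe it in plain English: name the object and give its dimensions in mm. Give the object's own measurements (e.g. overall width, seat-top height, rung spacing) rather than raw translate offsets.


A spool: two coaxial disc flanges of radius 154 mm and thickness 14 mm, joined by a core cylinder of radius 41 mm and height 196 mm. The lower flange rests on z = 0 and the three cylinders share a vertical axis.


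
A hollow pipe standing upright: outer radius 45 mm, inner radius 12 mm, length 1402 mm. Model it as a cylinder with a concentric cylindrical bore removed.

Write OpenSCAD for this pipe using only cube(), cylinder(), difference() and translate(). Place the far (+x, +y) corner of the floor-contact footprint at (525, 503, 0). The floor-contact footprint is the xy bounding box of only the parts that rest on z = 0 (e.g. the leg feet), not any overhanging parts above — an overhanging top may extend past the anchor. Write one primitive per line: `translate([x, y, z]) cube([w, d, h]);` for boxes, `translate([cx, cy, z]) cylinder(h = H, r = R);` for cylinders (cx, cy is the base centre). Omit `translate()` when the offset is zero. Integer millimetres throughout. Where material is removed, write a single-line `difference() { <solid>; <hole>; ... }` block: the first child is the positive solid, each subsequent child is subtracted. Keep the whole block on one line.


difference() { translate([480, 458, 0]) cylinder(h = 1402, r = 45); translate([480, 458, 0]) cylinder(h = 1402, r = 12); }


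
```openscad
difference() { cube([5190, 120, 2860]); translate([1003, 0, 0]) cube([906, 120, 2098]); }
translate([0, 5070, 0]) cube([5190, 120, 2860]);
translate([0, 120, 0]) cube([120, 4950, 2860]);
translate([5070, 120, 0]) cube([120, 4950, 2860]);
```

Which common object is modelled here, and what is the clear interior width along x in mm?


A single room. The interior width is 4950 mm.

Four walls enclosing a rectangle with a door in the front wall — a room. Outside width 5190 minus two 120 mm walls gives 4950 mm.


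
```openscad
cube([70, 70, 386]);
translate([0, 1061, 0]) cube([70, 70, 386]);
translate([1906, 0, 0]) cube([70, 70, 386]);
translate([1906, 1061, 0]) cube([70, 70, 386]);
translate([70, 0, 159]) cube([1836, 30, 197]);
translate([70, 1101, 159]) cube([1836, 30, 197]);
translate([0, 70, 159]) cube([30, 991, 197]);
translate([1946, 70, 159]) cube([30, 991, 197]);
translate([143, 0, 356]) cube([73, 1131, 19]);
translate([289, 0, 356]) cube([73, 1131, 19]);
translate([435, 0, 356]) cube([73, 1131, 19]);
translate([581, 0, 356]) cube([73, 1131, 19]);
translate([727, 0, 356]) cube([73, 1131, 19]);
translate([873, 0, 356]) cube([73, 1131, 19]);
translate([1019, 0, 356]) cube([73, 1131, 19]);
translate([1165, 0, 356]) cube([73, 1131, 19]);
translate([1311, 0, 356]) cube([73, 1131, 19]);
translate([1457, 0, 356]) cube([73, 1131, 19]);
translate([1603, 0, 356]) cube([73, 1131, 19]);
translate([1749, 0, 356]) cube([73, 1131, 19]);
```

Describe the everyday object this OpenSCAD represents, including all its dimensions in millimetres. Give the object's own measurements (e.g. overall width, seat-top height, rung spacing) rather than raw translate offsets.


A bed frame 1976 mm long (x) by 1131 mm wide (y). Four 70×70 mm corner posts, 386 mm tall, at the corners of the footprint. Four rails of 30 mm thickness and 197 mm height run between adjacent posts with their undersides at z = 159 mm, their outer faces flush with the outside of the frame (the two x-running rails run between the posts' inner faces; the two y-running rails run between the posts' inner faces). 12 slats, each 73 mm wide (x) and 19 mm thick, lie across the top of the two x-running rails, running the full 1131 mm width of the frame in y; along x they sit between the end posts with a 73 mm gap after the −x posts and between neighbouring slats, leaving 84 mm before the +x posts.


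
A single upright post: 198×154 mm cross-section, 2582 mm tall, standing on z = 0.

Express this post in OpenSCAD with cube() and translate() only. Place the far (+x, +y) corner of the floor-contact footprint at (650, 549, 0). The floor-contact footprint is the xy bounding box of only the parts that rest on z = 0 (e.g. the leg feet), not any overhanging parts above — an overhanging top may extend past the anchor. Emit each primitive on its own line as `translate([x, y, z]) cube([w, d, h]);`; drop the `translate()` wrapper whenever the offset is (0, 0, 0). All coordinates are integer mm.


translate([452, 395, 0]) cube([198, 154, 2582]);


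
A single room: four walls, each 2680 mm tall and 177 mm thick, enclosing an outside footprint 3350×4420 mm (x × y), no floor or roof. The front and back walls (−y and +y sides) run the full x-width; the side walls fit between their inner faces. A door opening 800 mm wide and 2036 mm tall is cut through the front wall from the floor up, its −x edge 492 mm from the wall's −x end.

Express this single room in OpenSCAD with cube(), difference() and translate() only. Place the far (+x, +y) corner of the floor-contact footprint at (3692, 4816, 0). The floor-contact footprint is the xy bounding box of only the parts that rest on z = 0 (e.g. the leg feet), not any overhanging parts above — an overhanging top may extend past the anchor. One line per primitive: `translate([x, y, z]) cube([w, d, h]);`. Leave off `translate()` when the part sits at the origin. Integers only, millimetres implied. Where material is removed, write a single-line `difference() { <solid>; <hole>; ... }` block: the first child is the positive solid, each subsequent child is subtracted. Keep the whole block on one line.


difference() { translate([342, 396, 0]) cube([3350, 177, 2680]); translate([834, 396, 0]) cube([800, 177, 2036]); }
translate([342, 4639, 0]) cube([3350, 177, 2680]);
translate([342, 573, 0]) cube([177, 4066, 2680]);
translate([3515, 573, 0]) cube([177, 4066, 2680]);
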